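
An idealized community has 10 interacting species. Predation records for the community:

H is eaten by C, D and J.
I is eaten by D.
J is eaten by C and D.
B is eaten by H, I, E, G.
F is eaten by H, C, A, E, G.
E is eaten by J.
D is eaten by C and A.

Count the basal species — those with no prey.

Basal species (no prey listed): F, B.
Count: 2.

2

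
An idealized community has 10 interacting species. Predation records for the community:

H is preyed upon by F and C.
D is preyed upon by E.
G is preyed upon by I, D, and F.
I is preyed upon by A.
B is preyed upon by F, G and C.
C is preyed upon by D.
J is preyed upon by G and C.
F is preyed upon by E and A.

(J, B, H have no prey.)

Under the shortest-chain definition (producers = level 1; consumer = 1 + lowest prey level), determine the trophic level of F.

B is a producer → level 1.
F eats B → level 2.

Trophic level 2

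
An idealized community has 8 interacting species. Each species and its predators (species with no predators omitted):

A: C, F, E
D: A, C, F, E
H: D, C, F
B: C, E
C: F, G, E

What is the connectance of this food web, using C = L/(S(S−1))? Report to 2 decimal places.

The web has S = 8 species and L = 15 feeding links.
C = L / (S(S−1)) = 15 / 56 = 0.2679 ≈ 0.27.

C = 0.27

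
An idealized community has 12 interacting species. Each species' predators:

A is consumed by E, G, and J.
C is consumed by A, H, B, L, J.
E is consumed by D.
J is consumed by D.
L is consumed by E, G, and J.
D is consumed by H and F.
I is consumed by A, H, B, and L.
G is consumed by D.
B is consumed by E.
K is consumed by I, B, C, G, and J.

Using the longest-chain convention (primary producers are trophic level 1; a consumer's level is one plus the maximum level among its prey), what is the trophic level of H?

Trophic level 6

K is a producer → level 1.
I eats K → level 2.
L eats I (level 2); other prey at levels: C 2 → level 3.
G eats L (level 3); other prey at levels: K 1, A 3 → level 4.
D eats G (level 4); other prey at levels: J 4, E 4 → level 5.
H eats D (level 5); other prey at levels: I 2, C 2 → level 6.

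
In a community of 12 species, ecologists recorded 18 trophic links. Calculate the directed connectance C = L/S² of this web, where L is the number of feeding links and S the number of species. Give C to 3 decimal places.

The web has S = 12 species and L = 18 feeding links.
C = L / S² = 18 / 144 = 0.1250 ≈ 0.125.

C = 0.125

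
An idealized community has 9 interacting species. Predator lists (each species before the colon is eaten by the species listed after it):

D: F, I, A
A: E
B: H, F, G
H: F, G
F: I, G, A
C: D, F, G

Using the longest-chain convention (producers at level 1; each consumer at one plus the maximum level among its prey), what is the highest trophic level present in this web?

Producers (level 1): B, C.
B → H → F → A → E gives E level 5.
No species has a prey at level 5, so no species reaches level 6.

5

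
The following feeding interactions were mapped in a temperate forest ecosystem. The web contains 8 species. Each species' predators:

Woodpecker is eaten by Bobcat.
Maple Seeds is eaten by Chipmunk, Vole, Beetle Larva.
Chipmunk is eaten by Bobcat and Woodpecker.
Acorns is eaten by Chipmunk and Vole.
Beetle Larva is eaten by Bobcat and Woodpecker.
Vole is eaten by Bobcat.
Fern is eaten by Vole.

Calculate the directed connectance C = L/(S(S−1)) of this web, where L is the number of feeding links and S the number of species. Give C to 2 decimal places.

The web has S = 8 species and L = 12 feeding links.
C = L / (S(S−1)) = 12 / 56 = 0.2143 ≈ 0.21.

C = 0.21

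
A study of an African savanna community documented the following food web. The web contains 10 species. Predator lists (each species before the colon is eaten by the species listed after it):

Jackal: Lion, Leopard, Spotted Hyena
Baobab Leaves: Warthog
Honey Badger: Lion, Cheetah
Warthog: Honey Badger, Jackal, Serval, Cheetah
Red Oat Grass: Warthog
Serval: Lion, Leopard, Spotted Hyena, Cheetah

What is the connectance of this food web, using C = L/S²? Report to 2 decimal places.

The web has S = 10 species and L = 15 feeding links.
C = L / S² = 15 / 100 = 0.1500 ≈ 0.15.

C = 0.15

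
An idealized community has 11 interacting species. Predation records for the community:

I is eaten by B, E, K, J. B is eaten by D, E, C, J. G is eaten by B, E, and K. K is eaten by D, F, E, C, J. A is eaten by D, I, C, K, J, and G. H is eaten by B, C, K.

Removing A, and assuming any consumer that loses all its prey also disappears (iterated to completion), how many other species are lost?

Remove A.
Round 1: G (all prey gone), I (all prey gone) → extinct.
No further losses. Total secondary extinctions: 2.

2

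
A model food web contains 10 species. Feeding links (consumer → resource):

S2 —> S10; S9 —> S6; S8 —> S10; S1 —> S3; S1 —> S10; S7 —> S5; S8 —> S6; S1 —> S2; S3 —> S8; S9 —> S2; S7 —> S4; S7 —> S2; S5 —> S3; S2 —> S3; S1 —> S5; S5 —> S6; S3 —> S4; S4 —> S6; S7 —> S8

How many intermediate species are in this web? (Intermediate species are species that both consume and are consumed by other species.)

5

Intermediate species (has both prey and predators): S8, S4, S3, S2, S5.
Count: 5.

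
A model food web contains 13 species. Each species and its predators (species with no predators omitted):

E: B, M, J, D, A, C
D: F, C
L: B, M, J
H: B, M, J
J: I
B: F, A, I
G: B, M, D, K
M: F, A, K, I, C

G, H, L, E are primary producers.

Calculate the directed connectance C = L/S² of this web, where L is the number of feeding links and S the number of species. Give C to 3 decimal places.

C = 0.160

The web has S = 13 species and L = 27 feeding links.
C = L / S² = 27 / 169 = 0.1598 ≈ 0.160.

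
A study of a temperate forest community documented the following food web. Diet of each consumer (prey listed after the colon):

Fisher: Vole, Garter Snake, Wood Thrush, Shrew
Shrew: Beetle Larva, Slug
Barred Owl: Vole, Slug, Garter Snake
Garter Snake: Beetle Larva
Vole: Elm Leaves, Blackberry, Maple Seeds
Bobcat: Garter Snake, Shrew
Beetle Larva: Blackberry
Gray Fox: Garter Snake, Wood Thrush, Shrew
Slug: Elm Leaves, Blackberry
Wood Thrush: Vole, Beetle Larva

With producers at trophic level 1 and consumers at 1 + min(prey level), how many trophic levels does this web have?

Producers (level 1): Elm Leaves, Blackberry, Maple Seeds.
Following each consumer down to its lowest-level prey: Blackberry → Beetle Larva → Shrew → Gray Fox (levels 1 through 4).
All prey of Gray Fox (Shrew 3, Garter Snake 3, Wood Thrush 3) are at level 3 or above, so Gray Fox is at level 1 + 3 = 4.
Every consumer has at least one prey at level 3 or below, so none exceeds level 4.

4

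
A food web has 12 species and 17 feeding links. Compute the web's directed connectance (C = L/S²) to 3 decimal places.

The web has S = 12 species and L = 17 feeding links.
C = L / S² = 17 / 144 = 0.1181 ≈ 0.118.

C = 0.118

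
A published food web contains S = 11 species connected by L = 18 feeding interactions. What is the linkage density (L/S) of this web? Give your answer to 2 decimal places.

There are L = 18 links among S = 11 species.
L/S = 18/11 = 1.6364 ≈ 1.64.

L/S = 1.64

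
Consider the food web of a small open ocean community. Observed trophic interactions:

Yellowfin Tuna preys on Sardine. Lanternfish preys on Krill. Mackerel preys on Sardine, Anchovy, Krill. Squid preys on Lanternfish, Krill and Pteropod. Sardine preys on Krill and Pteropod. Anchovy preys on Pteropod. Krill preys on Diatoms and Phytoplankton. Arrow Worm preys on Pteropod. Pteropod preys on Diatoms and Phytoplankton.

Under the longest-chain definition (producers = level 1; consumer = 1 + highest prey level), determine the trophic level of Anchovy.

Trophic level 3

Phytoplankton is a producer → level 1.
Pteropod eats Phytoplankton (level 1); other prey at levels: Diatoms 1 → level 2.
Anchovy eats Pteropod → level 3.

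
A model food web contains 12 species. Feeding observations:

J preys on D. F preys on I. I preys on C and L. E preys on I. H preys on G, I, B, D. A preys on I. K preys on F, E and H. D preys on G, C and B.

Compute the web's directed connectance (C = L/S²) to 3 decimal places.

The web has S = 12 species and L = 16 feeding links.
C = L / S² = 16 / 144 = 0.1111 ≈ 0.111.

C = 0.111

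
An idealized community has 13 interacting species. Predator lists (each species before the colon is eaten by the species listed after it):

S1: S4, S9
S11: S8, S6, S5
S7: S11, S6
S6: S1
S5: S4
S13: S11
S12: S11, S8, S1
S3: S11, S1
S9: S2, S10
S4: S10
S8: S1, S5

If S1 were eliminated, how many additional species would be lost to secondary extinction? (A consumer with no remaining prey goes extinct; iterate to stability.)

Remove S1.
Round 1: S9 (all prey gone) → extinct.
Round 2: S2 (all prey gone) → extinct.
No further losses. Total secondary extinctions: 2.

2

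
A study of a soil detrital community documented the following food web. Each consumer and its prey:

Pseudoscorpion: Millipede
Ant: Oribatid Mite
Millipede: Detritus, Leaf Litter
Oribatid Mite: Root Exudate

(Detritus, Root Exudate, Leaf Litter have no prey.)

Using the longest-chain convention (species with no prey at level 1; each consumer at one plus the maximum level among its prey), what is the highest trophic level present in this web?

Basal resources (level 1): Detritus, Root Exudate, Leaf Litter.
Detritus → Millipede → Pseudoscorpion gives Pseudoscorpion level 3.
No species has a prey at level 3, so no species reaches level 4.

3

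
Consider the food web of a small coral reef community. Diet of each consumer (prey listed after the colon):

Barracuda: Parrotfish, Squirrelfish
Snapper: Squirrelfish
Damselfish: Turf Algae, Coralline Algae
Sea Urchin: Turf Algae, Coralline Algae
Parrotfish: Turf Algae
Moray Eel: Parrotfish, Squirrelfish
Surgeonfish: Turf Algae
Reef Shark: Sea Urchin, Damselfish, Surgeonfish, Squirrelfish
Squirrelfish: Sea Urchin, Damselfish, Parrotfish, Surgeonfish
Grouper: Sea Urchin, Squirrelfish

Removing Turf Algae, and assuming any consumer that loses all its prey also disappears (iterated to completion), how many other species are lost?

Remove Turf Algae.
Round 1: Parrotfish (all prey gone), Surgeonfish (all prey gone) → extinct.
No further losses. Total secondary extinctions: 2.

2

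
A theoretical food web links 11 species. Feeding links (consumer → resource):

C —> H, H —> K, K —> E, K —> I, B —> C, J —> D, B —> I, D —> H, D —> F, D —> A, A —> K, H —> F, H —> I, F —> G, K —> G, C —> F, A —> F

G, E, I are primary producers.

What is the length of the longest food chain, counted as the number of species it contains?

5 species

One longest chain: G → K → H → C → B.
It has 5 species and 4 links.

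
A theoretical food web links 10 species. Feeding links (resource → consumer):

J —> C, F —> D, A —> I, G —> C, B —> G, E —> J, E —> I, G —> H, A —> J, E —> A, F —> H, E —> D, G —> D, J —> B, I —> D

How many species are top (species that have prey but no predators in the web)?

Top species (has prey, but nothing eats it): C, D, H.
Count: 3.

3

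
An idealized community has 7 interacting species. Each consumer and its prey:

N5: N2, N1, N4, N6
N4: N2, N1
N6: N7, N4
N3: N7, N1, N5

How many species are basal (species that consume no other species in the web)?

Basal species (no prey listed): N7, N2, N1.
Count: 3.

3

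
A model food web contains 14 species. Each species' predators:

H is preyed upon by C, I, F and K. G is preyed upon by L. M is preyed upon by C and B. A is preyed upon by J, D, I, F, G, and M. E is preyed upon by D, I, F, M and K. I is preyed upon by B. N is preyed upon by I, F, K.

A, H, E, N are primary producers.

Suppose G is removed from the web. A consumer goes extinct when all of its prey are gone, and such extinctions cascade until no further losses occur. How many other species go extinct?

Remove G.
Round 1: L (all prey gone) → extinct.
No further losses. Total secondary extinctions: 1.

1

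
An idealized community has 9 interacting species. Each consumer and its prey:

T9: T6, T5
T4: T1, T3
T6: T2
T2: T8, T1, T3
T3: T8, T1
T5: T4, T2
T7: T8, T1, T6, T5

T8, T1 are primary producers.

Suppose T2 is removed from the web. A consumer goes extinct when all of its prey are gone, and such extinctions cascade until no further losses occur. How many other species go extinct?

Remove T2.
Round 1: T6 (all prey gone) → extinct.
No further losses. Total secondary extinctions: 1.

1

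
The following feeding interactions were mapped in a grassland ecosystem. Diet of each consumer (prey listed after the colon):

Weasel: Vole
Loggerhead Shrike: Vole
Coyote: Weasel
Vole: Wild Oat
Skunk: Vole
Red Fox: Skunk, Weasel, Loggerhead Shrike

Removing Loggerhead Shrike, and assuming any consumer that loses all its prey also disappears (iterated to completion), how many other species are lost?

Remove Loggerhead Shrike.
Every predator of it retains at least one other prey: Red Fox still has Skunk, Weasel.
No consumer loses all prey, so no secondary extinctions occur.

0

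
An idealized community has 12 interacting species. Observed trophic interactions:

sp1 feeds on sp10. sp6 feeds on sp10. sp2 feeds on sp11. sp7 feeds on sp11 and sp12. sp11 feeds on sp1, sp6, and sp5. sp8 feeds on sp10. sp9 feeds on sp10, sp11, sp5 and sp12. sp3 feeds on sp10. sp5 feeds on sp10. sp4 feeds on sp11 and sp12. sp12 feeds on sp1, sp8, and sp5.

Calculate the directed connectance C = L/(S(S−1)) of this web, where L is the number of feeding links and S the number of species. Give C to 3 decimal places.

The web has S = 12 species and L = 20 feeding links.
C = L / (S(S−1)) = 20 / 132 = 0.1515 ≈ 0.152.

C = 0.152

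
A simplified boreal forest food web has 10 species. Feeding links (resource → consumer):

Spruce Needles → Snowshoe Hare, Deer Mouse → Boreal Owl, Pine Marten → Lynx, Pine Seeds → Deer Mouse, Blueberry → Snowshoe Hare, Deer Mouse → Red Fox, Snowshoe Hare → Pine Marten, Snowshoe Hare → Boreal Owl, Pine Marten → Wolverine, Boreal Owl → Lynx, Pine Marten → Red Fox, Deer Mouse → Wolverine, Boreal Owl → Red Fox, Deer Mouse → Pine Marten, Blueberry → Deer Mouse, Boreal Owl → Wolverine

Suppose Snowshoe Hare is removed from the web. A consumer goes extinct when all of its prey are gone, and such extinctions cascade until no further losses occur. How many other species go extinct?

0

Remove Snowshoe Hare.
Every predator of it retains at least one other prey: Boreal Owl still has Deer Mouse; Pine Marten still has Deer Mouse.
No consumer loses all prey, so no secondary extinctions occur.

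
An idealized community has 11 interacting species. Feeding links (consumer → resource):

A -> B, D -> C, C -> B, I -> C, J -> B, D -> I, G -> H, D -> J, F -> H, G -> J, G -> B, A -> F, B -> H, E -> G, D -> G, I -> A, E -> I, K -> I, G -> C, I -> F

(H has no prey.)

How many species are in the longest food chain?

5 species

One longest chain: H → B → J → G → E.
It has 5 species and 4 links.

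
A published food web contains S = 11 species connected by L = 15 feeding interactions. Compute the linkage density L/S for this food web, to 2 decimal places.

L/S = 1.36

There are L = 15 links among S = 11 species.
L/S = 15/11 = 1.3636 ≈ 1.36.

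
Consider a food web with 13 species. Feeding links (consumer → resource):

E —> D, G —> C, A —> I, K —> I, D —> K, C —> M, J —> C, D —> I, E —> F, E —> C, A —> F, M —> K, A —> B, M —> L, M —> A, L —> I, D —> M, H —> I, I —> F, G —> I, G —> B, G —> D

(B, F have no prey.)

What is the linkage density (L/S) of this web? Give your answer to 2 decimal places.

L/S = 1.69

There are L = 22 links among S = 13 species.
L/S = 22/13 = 1.6923 ≈ 1.69.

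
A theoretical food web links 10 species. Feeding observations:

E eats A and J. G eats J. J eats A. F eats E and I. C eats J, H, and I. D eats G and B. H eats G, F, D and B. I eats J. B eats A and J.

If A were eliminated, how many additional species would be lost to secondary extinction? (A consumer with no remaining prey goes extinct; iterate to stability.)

Remove A.
Round 1: J (all prey gone) → extinct.
Round 2: G (all prey gone), I (all prey gone), E (all prey gone), B (all prey gone) → extinct.
Round 3: F (all prey gone), D (all prey gone) → extinct.
Round 4: H (all prey gone) → extinct.
Round 5: C (all prey gone) → extinct.
No further losses. Total secondary extinctions: 9.

9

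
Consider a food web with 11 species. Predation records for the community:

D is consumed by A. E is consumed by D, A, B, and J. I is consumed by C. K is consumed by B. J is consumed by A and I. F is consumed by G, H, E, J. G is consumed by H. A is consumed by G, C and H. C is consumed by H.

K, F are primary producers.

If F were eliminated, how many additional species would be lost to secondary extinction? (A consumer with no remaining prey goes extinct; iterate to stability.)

8

Remove F.
Round 1: E (all prey gone) → extinct.
Round 2: J (all prey gone), D (all prey gone) → extinct.
Round 3: I (all prey gone), A (all prey gone) → extinct.
Round 4: C (all prey gone), G (all prey gone) → extinct.
Round 5: H (all prey gone) → extinct.
No further losses. Total secondary extinctions: 8.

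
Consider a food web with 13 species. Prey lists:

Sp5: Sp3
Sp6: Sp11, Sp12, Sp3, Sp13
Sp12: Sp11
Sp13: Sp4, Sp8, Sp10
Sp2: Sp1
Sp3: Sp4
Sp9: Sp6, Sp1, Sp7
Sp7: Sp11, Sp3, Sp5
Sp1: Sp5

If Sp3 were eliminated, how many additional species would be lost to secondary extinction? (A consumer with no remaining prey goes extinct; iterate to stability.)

Remove Sp3.
Round 1: Sp5 (all prey gone) → extinct.
Round 2: Sp1 (all prey gone) → extinct.
Round 3: Sp2 (all prey gone) → extinct.
No further losses. Total secondary extinctions: 3.

3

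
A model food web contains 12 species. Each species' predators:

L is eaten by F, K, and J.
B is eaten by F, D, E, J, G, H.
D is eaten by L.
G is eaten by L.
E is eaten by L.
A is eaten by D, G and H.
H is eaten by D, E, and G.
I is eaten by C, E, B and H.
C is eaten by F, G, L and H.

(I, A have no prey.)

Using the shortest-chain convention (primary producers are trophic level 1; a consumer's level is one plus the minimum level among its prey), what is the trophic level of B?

Trophic level 2

I is a producer → level 1.
B eats I → level 2.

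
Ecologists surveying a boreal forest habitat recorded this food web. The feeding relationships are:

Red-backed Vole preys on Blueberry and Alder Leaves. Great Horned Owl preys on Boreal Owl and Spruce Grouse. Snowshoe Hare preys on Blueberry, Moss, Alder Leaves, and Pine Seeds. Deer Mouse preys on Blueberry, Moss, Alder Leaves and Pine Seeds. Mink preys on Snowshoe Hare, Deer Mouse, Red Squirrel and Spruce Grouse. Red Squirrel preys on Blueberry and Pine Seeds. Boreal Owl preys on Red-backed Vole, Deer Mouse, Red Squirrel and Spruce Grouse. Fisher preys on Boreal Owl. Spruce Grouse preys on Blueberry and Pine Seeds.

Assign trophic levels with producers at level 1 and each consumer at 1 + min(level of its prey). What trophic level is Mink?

Blueberry is a producer → level 1.
Red Squirrel eats Blueberry → level 2.
Mink eats Red Squirrel → level 3.
No prey of Mink is below level 2, so 3 is the minimum.

Trophic level 3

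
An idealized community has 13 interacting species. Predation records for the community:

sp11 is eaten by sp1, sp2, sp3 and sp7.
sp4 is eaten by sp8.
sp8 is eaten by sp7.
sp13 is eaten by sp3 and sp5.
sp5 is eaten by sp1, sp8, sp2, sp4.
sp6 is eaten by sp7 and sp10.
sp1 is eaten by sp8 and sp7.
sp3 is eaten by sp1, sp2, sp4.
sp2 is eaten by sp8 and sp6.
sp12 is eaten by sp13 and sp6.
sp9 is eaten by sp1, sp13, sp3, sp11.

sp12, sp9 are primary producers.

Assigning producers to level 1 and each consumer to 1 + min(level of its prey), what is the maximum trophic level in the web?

Producers (level 1): sp12, sp9.
Following each consumer down to its lowest-level prey: sp9 → sp11 → sp2 (levels 1 through 3).
All prey of sp2 (sp11 2, sp3 2, sp5 3) are at level 2 or above, so sp2 is at level 1 + 2 = 3.
Every consumer has at least one prey at level 2 or below, so none exceeds level 3.

3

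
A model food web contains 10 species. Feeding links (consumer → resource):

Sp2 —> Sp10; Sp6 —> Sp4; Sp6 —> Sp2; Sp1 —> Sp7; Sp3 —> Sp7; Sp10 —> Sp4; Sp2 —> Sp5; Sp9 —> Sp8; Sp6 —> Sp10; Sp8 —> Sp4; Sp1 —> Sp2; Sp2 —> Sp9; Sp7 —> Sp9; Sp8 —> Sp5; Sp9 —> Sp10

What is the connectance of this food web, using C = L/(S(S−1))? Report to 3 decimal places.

The web has S = 10 species and L = 15 feeding links.
C = L / (S(S−1)) = 15 / 90 = 0.1667 ≈ 0.167.

C = 0.167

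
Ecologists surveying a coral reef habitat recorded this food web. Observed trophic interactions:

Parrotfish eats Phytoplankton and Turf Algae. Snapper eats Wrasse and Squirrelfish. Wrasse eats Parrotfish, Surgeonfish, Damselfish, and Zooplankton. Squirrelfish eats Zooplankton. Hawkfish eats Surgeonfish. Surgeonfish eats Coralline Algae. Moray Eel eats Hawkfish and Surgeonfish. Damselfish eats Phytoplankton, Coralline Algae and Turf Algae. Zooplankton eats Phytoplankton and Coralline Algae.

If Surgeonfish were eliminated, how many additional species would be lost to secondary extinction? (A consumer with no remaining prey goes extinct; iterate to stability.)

Remove Surgeonfish.
Round 1: Hawkfish (all prey gone) → extinct.
Round 2: Moray Eel (all prey gone) → extinct.
No further losses. Total secondary extinctions: 2.

2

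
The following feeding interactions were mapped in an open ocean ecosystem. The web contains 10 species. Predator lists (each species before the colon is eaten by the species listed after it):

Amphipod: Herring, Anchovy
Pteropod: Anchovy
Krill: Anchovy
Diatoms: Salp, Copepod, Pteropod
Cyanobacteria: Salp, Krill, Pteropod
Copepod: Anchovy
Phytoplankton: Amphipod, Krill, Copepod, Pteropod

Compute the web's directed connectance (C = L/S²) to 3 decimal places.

The web has S = 10 species and L = 15 feeding links.
C = L / S² = 15 / 100 = 0.1500 ≈ 0.150.

C = 0.150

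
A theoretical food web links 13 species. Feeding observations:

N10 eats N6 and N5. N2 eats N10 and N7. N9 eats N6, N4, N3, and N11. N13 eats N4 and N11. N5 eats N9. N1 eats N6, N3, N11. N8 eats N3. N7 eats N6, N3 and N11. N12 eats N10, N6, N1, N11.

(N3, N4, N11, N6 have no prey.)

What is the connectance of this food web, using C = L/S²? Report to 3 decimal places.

The web has S = 13 species and L = 22 feeding links.
C = L / S² = 22 / 169 = 0.1302 ≈ 0.130.

C = 0.130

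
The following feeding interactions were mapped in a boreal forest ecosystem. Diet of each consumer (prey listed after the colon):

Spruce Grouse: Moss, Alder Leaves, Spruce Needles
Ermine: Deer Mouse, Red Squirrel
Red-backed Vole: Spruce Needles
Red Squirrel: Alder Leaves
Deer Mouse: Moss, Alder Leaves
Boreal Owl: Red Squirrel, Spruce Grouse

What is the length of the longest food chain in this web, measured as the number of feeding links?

One longest chain: Alder Leaves → Red Squirrel → Boreal Owl.
It has 3 species and 2 links.

2 links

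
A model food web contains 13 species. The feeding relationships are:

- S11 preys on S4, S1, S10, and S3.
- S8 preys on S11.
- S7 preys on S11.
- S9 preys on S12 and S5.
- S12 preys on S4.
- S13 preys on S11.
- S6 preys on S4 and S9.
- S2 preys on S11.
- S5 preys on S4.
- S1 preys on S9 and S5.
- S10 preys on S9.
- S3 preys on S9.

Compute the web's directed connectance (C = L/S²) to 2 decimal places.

The web has S = 13 species and L = 18 feeding links.
C = L / S² = 18 / 169 = 0.1065 ≈ 0.11.

C = 0.11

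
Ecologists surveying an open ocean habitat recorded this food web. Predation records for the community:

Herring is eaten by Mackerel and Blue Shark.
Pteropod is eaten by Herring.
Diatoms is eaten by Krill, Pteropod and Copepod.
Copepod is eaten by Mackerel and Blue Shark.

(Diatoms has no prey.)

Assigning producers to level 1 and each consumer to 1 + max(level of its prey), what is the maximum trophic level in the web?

4

Producers (level 1): Diatoms.
Diatoms → Pteropod → Herring → Blue Shark gives Blue Shark level 4.
No species has a prey at level 4, so no species reaches level 5.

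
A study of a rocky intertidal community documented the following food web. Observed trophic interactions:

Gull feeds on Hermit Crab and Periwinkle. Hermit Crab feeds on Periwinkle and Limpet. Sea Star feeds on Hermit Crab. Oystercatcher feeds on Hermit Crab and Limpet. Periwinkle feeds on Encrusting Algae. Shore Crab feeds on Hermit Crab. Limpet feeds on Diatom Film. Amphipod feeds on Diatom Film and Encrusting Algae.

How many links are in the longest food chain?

One longest chain: Diatom Film → Limpet → Hermit Crab → Gull.
It has 4 species and 3 links.

3 links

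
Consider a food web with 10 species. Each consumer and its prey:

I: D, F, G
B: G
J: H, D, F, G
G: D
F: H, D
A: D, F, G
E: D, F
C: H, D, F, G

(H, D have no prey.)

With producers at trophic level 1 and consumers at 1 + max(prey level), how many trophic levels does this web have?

Producers (level 1): H, D.
H → F → E gives E level 3.
No species has a prey at level 3, so no species reaches level 4.

3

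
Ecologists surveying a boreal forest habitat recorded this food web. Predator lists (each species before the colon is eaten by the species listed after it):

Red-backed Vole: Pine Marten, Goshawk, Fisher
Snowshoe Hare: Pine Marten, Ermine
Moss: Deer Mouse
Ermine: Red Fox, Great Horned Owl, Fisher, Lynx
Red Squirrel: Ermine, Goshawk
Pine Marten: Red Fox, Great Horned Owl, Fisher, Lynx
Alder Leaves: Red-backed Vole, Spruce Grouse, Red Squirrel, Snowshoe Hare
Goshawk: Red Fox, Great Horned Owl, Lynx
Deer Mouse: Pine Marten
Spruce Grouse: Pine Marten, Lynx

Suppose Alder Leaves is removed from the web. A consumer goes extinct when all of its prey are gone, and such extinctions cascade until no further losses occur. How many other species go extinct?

6

Remove Alder Leaves.
Round 1: Red-backed Vole (all prey gone), Spruce Grouse (all prey gone), Red Squirrel (all prey gone), Snowshoe Hare (all prey gone) → extinct.
Round 2: Ermine (all prey gone), Goshawk (all prey gone) → extinct.
No further losses. Total secondary extinctions: 6.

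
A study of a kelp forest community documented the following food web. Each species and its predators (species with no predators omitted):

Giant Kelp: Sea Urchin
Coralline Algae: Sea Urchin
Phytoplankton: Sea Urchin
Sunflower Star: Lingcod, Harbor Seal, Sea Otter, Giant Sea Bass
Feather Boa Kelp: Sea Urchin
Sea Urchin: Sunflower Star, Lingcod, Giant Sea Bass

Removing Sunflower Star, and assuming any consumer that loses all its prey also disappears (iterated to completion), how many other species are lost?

Remove Sunflower Star.
Round 1: Harbor Seal (all prey gone), Sea Otter (all prey gone) → extinct.
No further losses. Total secondary extinctions: 2.

2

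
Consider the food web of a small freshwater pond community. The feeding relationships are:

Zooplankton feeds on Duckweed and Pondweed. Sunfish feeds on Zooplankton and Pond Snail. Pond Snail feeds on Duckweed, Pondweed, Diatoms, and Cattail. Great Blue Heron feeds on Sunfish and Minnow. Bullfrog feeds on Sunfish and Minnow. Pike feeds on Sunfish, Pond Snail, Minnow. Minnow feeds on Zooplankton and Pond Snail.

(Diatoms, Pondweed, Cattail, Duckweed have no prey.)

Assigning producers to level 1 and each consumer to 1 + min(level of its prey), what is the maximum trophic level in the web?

4

Producers (level 1): Diatoms, Pondweed, Cattail, Duckweed.
Following each consumer down to its lowest-level prey: Pondweed → Zooplankton → Sunfish → Bullfrog (levels 1 through 4).
All prey of Bullfrog (Sunfish 3, Minnow 3) are at level 3 or above, so Bullfrog is at level 1 + 3 = 4.
Every consumer has at least one prey at level 3 or below, so none exceeds level 4.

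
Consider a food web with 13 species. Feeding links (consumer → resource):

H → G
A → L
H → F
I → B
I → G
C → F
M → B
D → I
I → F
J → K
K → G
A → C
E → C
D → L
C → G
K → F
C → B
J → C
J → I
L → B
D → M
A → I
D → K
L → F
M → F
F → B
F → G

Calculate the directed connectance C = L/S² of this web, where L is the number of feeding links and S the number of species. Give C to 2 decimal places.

C = 0.16

The web has S = 13 species and L = 27 feeding links.
C = L / S² = 27 / 169 = 0.1598 ≈ 0.16.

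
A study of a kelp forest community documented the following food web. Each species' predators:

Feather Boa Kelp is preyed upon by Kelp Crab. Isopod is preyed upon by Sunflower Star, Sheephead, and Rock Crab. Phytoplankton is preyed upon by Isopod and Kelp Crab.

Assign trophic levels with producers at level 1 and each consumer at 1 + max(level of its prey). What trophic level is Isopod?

Trophic level 2

Phytoplankton is a producer → level 1.
Isopod eats Phytoplankton → level 2.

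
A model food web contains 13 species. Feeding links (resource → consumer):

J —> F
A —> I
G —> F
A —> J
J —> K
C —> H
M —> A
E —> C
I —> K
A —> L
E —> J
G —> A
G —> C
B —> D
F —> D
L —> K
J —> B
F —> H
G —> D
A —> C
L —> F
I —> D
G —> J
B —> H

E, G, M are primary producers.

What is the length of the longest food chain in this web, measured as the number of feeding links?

One longest chain: G → A → L → F → D.
It has 5 species and 4 links.

4 links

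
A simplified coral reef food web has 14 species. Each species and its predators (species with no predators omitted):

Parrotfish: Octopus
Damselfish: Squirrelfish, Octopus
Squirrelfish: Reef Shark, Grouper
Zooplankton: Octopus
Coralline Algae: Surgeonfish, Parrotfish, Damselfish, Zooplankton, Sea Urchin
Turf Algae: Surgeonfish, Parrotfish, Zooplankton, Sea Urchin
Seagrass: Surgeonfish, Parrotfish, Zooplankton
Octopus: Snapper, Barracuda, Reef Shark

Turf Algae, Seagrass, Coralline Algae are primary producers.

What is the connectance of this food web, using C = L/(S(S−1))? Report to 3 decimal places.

The web has S = 14 species and L = 21 feeding links.
C = L / (S(S−1)) = 21 / 182 = 0.1154 ≈ 0.115.

C = 0.115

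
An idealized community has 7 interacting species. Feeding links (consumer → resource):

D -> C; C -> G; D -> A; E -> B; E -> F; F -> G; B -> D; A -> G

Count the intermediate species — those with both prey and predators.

Intermediate species (has both prey and predators): C, F, A, D, B.
Count: 5.

5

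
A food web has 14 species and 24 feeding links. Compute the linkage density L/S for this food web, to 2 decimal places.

There are L = 24 links among S = 14 species.
L/S = 24/14 = 1.7143 ≈ 1.71.

L/S = 1.71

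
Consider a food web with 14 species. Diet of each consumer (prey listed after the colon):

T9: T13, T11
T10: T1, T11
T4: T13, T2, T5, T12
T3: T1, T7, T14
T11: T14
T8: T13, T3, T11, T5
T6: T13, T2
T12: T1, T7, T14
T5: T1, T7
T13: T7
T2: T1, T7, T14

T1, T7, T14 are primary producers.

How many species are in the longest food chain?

3 species

One longest chain: T7 → T13 → T8.
It has 3 species and 2 links.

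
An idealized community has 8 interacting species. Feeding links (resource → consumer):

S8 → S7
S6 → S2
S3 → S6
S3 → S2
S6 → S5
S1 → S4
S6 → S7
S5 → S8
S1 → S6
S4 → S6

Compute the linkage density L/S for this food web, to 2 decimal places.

There are L = 10 links among S = 8 species.
L/S = 10/8 = 1.2500 ≈ 1.25.

L/S = 1.25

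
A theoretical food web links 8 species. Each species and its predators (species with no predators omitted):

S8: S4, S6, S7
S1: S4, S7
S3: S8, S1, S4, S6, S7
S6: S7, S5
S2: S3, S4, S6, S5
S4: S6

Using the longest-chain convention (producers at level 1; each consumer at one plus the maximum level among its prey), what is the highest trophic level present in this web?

6

Producers (level 1): S2.
S2 → S3 → S8 → S4 → S6 → S7 gives S7 level 6.
No species has a prey at level 6, so no species reaches level 7.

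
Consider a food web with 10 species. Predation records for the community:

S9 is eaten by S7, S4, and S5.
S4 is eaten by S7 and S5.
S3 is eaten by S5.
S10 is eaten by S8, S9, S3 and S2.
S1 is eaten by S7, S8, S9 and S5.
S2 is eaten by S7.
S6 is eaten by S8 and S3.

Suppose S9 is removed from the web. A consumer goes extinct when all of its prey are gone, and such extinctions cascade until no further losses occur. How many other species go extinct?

1

Remove S9.
Round 1: S4 (all prey gone) → extinct.
No further losses. Total secondary extinctions: 1.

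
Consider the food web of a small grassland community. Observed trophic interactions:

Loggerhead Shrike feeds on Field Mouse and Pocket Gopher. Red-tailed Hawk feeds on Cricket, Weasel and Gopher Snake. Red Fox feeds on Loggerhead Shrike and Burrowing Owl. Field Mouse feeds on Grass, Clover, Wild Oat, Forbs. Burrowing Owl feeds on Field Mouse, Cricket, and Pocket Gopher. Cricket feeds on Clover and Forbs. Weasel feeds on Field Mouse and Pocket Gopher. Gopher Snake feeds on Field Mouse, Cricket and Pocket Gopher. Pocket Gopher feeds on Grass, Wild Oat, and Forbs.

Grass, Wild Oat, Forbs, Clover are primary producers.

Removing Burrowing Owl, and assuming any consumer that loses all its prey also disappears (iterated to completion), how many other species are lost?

0

Remove Burrowing Owl.
Every predator of it retains at least one other prey: Red Fox still has Loggerhead Shrike.
No consumer loses all prey, so no secondary extinctions occur.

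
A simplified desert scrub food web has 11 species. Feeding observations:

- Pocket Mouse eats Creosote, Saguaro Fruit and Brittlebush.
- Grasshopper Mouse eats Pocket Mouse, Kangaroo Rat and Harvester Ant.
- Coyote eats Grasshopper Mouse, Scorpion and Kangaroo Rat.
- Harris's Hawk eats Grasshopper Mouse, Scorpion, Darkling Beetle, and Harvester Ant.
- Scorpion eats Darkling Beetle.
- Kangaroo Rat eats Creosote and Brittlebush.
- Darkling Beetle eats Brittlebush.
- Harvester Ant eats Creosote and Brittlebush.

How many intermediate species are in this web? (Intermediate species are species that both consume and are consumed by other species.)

Intermediate species (has both prey and predators): Darkling Beetle, Pocket Mouse, Kangaroo Rat, Harvester Ant, Scorpion, Grasshopper Mouse.
Count: 6.

6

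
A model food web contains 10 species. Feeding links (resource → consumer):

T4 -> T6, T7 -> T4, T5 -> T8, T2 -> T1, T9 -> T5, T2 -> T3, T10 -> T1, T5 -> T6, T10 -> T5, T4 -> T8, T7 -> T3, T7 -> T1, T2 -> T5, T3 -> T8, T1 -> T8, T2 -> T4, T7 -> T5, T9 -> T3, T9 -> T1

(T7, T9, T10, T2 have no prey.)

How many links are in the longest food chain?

2 links

One longest chain: T7 → T1 → T8.
It has 3 species and 2 links.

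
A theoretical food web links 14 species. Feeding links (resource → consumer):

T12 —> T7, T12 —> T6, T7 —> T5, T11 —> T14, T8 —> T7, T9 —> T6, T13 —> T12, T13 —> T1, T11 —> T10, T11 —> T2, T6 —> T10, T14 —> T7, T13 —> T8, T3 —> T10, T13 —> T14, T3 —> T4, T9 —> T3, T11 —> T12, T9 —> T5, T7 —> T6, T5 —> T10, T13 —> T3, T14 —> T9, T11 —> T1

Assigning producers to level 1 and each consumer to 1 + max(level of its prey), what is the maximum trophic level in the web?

Producers (level 1): T11, T13.
T11 → T14 → T9 → T3 → T4 gives T4 level 5.
No species has a prey at level 5, so no species reaches level 6.

5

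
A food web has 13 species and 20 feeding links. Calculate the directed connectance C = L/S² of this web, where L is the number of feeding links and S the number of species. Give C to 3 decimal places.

C = 0.118

The web has S = 13 species and L = 20 feeding links.
C = L / S² = 20 / 169 = 0.1183 ≈ 0.118.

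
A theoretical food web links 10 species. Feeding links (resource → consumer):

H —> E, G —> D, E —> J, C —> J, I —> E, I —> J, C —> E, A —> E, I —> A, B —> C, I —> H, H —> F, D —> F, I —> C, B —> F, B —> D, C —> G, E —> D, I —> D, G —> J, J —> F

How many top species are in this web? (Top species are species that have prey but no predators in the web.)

Top species (has prey, but nothing eats it): F.
Count: 1.

1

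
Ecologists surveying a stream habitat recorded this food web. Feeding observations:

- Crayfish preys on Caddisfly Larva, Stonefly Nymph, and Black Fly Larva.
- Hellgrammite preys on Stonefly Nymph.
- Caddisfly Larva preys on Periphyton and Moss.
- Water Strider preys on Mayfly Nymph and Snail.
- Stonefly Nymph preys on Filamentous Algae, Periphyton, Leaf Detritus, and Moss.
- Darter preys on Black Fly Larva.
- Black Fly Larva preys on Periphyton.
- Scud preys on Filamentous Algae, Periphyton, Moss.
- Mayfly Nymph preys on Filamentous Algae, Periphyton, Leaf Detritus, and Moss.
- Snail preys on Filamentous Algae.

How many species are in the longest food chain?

One longest chain: Periphyton → Black Fly Larva → Darter.
It has 3 species and 2 links.

3 species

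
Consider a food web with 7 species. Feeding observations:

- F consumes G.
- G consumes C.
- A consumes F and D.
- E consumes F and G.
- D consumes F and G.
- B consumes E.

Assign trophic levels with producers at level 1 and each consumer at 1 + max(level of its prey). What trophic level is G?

Trophic level 2

C is a producer → level 1.
G eats C → level 2.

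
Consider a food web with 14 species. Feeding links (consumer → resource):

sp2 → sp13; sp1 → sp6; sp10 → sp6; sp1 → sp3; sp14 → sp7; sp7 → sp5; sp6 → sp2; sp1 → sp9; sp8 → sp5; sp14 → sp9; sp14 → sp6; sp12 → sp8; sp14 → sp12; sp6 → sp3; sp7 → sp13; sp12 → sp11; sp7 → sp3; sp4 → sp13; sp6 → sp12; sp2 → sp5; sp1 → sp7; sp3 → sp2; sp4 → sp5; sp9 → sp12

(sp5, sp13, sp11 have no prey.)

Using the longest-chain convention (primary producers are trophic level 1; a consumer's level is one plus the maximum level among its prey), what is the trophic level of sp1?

sp5 is a producer → level 1.
sp2 eats sp5 (level 1); other prey at levels: sp13 1 → level 2.
sp3 eats sp2 → level 3.
sp7 eats sp3 (level 3); other prey at levels: sp5 1, sp13 1 → level 4.
sp1 eats sp7 (level 4); other prey at levels: sp3 3, sp6 4, sp9 4 → level 5.

Trophic level 5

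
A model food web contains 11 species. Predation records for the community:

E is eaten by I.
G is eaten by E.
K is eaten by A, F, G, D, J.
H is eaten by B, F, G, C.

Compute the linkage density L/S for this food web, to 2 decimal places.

There are L = 11 links among S = 11 species.
L/S = 11/11 = 1.0000 ≈ 1.00.

L/S = 1.00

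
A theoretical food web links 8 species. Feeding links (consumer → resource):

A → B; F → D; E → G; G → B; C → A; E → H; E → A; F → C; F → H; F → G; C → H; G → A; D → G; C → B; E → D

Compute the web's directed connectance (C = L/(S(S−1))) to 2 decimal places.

C = 0.27

The web has S = 8 species and L = 15 feeding links.
C = L / (S(S−1)) = 15 / 56 = 0.2679 ≈ 0.27.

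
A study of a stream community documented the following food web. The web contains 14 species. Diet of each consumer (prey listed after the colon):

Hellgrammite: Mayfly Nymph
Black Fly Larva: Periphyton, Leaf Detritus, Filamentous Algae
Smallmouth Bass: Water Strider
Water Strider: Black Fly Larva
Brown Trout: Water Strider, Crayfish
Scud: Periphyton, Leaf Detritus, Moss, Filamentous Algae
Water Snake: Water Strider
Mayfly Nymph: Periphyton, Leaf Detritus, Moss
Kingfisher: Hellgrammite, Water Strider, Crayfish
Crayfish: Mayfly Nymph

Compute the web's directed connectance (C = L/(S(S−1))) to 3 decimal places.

The web has S = 14 species and L = 20 feeding links.
C = L / (S(S−1)) = 20 / 182 = 0.1099 ≈ 0.110.

C = 0.110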